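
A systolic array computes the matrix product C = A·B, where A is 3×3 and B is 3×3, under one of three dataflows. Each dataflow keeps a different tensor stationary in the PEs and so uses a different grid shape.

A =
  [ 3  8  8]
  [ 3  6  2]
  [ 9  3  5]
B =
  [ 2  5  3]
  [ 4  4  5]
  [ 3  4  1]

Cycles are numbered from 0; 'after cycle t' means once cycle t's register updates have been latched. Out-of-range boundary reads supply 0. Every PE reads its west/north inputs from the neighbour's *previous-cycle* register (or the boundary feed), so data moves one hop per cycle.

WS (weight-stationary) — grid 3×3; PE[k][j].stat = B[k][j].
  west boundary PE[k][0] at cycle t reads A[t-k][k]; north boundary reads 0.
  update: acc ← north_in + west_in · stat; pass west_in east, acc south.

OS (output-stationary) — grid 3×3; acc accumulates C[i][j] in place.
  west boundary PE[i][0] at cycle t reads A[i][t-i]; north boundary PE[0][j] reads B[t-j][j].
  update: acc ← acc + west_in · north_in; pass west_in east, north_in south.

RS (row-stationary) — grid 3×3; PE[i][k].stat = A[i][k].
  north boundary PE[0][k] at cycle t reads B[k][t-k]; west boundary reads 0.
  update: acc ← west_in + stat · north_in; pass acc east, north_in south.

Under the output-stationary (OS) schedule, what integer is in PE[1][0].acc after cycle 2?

OS (3×3). Following PE[1][0] plus its west/north inputs:
  cycle 0: PE[0][0] → acc 6, east 3, south 2
  cycle 0: PE[1][0] → acc 0, east 0, south 0
  cycle 1: PE[0][0] → acc 38, east 8, south 4
  cycle 1: PE[1][0] → acc 6, east 3, south 2
  cycle 2: PE[0][0] → acc 62, east 8, south 3
  cycle 2: PE[1][0] → acc 30, east 6, south 4

PE[1][0].acc = 30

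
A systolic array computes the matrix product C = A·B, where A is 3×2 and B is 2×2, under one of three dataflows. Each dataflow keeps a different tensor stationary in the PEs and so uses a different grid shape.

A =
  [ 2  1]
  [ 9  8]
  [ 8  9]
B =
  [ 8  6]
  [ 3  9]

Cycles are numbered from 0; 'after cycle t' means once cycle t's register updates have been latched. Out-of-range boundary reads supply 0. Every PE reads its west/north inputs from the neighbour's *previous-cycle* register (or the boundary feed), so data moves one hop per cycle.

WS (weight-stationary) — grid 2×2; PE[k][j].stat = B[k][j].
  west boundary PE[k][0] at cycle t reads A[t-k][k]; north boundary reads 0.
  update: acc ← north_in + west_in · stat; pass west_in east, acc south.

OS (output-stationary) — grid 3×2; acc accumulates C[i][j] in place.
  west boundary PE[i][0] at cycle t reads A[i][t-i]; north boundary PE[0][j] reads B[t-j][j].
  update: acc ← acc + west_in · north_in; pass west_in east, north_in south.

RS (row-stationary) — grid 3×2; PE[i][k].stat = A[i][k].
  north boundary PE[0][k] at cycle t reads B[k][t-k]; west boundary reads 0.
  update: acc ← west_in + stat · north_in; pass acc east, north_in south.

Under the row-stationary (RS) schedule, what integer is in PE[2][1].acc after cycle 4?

PE[2][1].acc = 129

Tracing RS — 3×2 array, target PE[2][1]:
  @0  [1,1]  acc 0  |  →0  ↓0
  @0  [2,0]  acc 0  |  →0  ↓0
  @0  [2,1]  acc 0  |  →0  ↓0
  @1  [1,1]  acc 0  |  →0  ↓0
  @1  [2,0]  acc 0  |  →0  ↓0
  @1  [2,1]  acc 0  |  →0  ↓0
  @2  [1,1]  acc 96  |  →96  ↓3
  @2  [2,0]  acc 64  |  →64  ↓8
  @2  [2,1]  acc 0  |  →0  ↓0
  @3  [1,1]  acc 126  |  →126  ↓9
  @3  [2,0]  acc 48  |  →48  ↓6
  @3  [2,1]  acc 91  |  →91  ↓3
  @4  [1,1]  acc 0  |  →0  ↓0
  @4  [2,0]  acc 0  |  →0  ↓0
  @4  [2,1]  acc 129  |  →129  ↓9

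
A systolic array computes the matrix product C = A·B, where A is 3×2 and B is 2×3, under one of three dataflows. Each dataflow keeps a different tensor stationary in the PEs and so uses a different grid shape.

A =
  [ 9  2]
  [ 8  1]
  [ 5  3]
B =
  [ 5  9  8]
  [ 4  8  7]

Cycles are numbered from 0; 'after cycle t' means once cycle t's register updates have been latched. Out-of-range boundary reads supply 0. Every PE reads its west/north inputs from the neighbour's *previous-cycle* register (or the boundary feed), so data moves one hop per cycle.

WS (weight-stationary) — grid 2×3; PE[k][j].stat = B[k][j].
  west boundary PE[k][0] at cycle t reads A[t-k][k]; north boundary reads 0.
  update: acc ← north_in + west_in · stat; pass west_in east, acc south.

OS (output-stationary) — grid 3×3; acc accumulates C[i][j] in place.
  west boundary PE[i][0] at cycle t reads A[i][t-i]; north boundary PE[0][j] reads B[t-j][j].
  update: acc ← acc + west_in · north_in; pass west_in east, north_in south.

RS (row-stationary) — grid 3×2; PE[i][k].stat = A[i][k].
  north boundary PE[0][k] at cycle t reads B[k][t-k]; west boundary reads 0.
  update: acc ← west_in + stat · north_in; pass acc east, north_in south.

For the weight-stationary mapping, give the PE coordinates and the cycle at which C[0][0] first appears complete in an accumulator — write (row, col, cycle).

(row, col, cycle) = (1, 0, 1)

WS — PE[1][0] is where C[0][0] collects:
  @0  [1,0]  acc 0  |  →0  ↓0
  @1  [1,0]  acc 53  |  →2  ↓53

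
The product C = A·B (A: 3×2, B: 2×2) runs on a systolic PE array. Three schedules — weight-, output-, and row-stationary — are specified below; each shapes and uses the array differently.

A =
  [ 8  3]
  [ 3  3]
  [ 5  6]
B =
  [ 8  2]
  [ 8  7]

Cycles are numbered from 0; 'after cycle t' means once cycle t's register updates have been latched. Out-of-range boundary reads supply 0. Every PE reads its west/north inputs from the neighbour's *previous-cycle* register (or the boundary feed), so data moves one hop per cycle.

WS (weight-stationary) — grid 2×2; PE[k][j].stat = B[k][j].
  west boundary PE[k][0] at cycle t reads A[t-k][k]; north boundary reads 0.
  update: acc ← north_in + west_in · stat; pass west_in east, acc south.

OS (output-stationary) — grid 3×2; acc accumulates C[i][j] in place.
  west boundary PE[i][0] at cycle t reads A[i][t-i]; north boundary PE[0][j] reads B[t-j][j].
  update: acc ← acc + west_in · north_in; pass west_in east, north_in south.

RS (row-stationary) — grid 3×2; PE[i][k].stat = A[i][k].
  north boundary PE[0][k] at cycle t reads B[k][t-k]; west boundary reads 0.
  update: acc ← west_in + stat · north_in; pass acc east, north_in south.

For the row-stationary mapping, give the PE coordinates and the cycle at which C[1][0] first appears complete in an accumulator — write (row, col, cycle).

(row, col, cycle) = (1, 1, 2)

RS — PE[1][1] is where C[1][0] collects:
  step 0 · PE1,1: acc=0; fwd→0 fwd↓0
  step 1 · PE1,1: acc=0; fwd→0 fwd↓0
  step 2 · PE1,1: acc=48; fwd→48 fwd↓8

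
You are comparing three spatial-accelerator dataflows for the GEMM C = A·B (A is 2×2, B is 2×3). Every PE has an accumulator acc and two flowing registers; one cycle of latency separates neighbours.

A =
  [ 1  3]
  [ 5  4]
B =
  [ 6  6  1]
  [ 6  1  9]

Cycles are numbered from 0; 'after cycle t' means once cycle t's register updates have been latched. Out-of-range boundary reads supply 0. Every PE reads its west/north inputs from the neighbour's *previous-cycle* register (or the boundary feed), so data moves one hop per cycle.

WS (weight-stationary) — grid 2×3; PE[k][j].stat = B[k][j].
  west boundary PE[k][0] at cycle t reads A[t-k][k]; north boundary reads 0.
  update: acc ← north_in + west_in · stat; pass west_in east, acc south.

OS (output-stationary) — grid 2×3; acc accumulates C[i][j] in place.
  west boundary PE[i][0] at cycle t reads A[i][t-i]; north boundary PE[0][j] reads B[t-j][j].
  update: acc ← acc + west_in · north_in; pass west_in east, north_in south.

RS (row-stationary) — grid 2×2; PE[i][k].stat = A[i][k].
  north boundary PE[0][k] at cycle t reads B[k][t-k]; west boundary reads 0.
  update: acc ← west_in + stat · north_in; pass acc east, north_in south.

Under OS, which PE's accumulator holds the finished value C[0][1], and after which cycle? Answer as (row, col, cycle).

(row, col, cycle) = (0, 1, 2)

Under OS, C[0][1] lands at PE[0][1]:
  cycle 0: PE[0][1] → acc 0, east 0, south 0
  cycle 1: PE[0][1] → acc 6, east 1, south 6
  cycle 2: PE[0][1] → acc 9, east 3, south 1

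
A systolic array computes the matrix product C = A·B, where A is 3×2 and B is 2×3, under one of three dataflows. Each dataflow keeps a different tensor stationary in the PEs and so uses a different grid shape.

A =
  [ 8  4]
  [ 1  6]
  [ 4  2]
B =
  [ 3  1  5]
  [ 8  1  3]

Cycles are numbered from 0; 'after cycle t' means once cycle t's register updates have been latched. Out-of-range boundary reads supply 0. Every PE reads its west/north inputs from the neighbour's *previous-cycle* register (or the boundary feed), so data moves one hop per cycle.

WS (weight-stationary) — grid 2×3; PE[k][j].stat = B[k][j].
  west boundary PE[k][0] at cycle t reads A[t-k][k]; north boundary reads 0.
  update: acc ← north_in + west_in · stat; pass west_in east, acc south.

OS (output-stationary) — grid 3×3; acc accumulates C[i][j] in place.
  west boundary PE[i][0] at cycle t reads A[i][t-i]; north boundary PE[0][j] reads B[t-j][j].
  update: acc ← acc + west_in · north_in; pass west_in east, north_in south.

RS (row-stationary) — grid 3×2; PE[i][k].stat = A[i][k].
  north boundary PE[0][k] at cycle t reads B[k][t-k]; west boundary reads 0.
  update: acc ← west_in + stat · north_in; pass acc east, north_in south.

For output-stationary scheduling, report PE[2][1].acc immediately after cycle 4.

PE[2][1].acc = 6

OS on a 3×3 grid — tracing PE[2][1] and its feeders:
  @0  [1,1]  acc 0  |  →0  ↓0
  @0  [2,0]  acc 0  |  →0  ↓0
  @0  [2,1]  acc 0  |  →0  ↓0
  @1  [1,1]  acc 0  |  →0  ↓0
  @1  [2,0]  acc 0  |  →0  ↓0
  @1  [2,1]  acc 0  |  →0  ↓0
  @2  [1,1]  acc 1  |  →1  ↓1
  @2  [2,0]  acc 12  |  →4  ↓3
  @2  [2,1]  acc 0  |  →0  ↓0
  @3  [1,1]  acc 7  |  →6  ↓1
  @3  [2,0]  acc 28  |  →2  ↓8
  @3  [2,1]  acc 4  |  →4  ↓1
  @4  [1,1]  acc 7  |  →0  ↓0
  @4  [2,0]  acc 28  |  →0  ↓0
  @4  [2,1]  acc 6  |  →2  ↓1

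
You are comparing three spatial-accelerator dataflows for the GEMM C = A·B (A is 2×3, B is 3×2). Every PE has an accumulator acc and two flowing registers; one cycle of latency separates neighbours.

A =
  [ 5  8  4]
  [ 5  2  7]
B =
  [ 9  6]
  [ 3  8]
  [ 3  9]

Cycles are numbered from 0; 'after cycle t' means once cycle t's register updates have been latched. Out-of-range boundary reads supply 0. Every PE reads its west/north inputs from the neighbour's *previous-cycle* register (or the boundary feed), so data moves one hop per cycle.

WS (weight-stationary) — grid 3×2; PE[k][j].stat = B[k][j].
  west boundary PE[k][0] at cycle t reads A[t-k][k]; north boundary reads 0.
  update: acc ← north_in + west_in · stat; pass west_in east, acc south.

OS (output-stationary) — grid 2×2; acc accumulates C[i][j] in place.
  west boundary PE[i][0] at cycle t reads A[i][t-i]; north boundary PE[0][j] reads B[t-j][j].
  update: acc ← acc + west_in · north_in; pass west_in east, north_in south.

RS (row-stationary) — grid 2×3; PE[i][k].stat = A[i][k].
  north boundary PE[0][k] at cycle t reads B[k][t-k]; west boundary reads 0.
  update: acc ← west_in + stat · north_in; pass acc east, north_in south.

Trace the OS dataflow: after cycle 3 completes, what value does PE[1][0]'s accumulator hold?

PE[1][0].acc = 72

OS (2×2). Following PE[1][0] plus its west/north inputs:
  step 0 · PE0,0: acc=45; fwd→5 fwd↓9
  step 0 · PE1,0: acc=0; fwd→0 fwd↓0
  step 1 · PE0,0: acc=69; fwd→8 fwd↓3
  step 1 · PE1,0: acc=45; fwd→5 fwd↓9
  step 2 · PE0,0: acc=81; fwd→4 fwd↓3
  step 2 · PE1,0: acc=51; fwd→2 fwd↓3
  step 3 · PE0,0: acc=81; fwd→0 fwd↓0
  step 3 · PE1,0: acc=72; fwd→7 fwd↓3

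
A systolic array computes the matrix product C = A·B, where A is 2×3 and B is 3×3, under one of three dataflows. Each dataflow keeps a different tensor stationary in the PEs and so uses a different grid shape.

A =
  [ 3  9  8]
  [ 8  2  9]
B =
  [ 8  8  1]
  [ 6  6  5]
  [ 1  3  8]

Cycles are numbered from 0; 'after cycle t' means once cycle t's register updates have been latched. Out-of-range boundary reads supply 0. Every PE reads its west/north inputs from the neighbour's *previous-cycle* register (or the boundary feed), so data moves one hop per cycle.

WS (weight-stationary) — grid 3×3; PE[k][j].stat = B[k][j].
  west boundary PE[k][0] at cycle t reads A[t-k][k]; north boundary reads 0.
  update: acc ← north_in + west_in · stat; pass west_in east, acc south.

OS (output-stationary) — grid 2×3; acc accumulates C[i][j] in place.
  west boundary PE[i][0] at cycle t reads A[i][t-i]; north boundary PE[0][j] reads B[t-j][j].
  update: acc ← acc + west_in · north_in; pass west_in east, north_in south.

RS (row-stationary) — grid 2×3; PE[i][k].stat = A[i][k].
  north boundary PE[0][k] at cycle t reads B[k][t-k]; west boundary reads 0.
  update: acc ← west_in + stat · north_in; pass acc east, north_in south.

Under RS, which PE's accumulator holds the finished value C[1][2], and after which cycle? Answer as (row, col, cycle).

RS: C[1][2] accumulates in PE[1][2]:
  after 0 — PE[1][2] acc=0, pass-E 0, pass-S 0
  after 1 — PE[1][2] acc=0, pass-E 0, pass-S 0
  after 2 — PE[1][2] acc=0, pass-E 0, pass-S 0
  after 3 — PE[1][2] acc=85, pass-E 85, pass-S 1
  after 4 — PE[1][2] acc=103, pass-E 103, pass-S 3
  after 5 — PE[1][2] acc=90, pass-E 90, pass-S 8

(row, col, cycle) = (1, 2, 5)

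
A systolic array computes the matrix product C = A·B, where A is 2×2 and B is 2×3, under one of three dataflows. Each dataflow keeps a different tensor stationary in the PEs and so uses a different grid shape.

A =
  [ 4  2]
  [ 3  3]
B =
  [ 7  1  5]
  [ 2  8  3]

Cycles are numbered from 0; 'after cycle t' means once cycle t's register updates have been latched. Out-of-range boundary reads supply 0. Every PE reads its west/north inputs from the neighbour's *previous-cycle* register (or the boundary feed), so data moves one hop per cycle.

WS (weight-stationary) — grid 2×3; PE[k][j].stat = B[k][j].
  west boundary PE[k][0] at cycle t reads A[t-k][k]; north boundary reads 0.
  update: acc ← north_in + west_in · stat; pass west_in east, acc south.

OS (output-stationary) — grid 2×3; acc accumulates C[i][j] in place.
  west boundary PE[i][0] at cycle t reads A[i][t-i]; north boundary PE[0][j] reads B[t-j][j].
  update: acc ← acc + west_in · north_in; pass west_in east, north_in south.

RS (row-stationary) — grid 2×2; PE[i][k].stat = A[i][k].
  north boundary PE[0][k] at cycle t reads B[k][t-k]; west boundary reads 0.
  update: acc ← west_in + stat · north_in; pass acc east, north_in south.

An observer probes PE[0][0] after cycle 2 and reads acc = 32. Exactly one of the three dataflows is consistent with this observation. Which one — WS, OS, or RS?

dataflow = OS

WS (2×3 grid), PE[0][0]:
  [0] (0,0) acc=28 (h:4 v:28)
  [1] (0,0) acc=21 (h:3 v:21)
  [2] (0,0) acc=0 (h:0 v:0)
OS (2×3 grid), PE[0][0]:
  [0] (0,0) acc=28 (h:4 v:7)
  [1] (0,0) acc=32 (h:2 v:2)
  [2] (0,0) acc=32 (h:0 v:0)
RS (2×2 grid), PE[0][0]:
  [0] (0,0) acc=28 (h:28 v:7)
  [1] (0,0) acc=4 (h:4 v:1)
  [2] (0,0) acc=20 (h:20 v:5)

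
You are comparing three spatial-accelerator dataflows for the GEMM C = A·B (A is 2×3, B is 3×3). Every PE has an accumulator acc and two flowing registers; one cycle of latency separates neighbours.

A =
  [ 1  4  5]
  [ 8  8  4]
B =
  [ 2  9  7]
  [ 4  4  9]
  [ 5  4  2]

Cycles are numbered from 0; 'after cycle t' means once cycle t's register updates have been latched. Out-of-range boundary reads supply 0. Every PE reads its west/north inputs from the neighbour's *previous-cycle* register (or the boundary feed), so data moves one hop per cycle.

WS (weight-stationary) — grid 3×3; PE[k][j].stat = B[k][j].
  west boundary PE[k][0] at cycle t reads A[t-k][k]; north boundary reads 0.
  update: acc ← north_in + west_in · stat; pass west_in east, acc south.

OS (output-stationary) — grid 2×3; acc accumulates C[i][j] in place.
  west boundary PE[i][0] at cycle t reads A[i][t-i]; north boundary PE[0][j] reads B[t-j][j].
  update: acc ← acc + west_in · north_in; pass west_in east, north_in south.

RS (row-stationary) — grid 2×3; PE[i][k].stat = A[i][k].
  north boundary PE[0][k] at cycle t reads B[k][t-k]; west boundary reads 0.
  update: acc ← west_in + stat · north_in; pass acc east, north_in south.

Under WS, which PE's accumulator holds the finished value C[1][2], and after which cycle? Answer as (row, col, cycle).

WS: C[1][2] accumulates in PE[2][2]:
  after 0 — PE[2][2] acc=0, pass-E 0, pass-S 0
  after 1 — PE[2][2] acc=0, pass-E 0, pass-S 0
  after 2 — PE[2][2] acc=0, pass-E 0, pass-S 0
  after 3 — PE[2][2] acc=0, pass-E 0, pass-S 0
  after 4 — PE[2][2] acc=53, pass-E 5, pass-S 53
  after 5 — PE[2][2] acc=136, pass-E 4, pass-S 136

(row, col, cycle) = (2, 2, 5)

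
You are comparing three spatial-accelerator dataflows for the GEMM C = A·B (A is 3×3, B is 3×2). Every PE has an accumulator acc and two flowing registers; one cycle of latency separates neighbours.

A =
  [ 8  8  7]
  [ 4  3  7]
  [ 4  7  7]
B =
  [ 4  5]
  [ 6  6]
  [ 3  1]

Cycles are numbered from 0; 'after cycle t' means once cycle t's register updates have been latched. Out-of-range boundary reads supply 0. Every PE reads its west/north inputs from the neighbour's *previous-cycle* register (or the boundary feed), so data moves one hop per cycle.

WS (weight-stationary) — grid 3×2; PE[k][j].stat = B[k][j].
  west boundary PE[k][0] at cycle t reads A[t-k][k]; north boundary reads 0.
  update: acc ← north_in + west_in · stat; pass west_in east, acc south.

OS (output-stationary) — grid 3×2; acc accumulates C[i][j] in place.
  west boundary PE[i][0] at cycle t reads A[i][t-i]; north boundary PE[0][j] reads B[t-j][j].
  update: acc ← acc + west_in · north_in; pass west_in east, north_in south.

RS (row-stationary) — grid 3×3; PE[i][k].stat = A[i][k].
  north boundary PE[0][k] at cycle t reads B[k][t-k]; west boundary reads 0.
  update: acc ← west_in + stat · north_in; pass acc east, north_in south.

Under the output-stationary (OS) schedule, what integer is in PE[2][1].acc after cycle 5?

PE[2][1].acc = 69

OS (3×2). Following PE[2][1] plus its west/north inputs:
  c0 r1c1: 0 / 0 / 0
  c0 r2c0: 0 / 0 / 0
  c0 r2c1: 0 / 0 / 0
  c1 r1c1: 0 / 0 / 0
  c1 r2c0: 0 / 0 / 0
  c1 r2c1: 0 / 0 / 0
  c2 r1c1: 20 / 4 / 5
  c2 r2c0: 16 / 4 / 4
  c2 r2c1: 0 / 0 / 0
  c3 r1c1: 38 / 3 / 6
  c3 r2c0: 58 / 7 / 6
  c3 r2c1: 20 / 4 / 5
  c4 r1c1: 45 / 7 / 1
  c4 r2c0: 79 / 7 / 3
  c4 r2c1: 62 / 7 / 6
  c5 r1c1: 45 / 0 / 0
  c5 r2c0: 79 / 0 / 0
  c5 r2c1: 69 / 7 / 1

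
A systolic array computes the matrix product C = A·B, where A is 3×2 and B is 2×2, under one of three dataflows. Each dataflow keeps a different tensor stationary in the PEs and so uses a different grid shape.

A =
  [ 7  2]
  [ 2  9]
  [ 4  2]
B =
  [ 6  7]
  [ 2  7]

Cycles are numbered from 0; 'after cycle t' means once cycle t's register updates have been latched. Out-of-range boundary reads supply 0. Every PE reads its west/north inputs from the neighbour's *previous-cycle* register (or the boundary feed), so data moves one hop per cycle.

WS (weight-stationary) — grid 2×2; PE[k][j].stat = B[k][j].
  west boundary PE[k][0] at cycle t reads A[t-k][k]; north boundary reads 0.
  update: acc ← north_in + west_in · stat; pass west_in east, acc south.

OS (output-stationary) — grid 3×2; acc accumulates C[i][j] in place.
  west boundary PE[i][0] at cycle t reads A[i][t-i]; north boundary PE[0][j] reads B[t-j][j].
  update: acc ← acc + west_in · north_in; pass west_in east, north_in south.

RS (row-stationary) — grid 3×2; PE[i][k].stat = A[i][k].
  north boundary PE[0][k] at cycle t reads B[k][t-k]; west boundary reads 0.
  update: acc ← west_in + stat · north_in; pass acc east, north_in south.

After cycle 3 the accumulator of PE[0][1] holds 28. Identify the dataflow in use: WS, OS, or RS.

Under WS (2×2), PE[0][1]:
  c0 r0c1: 0 / 0 / 0
  c1 r0c1: 49 / 7 / 49
  c2 r0c1: 14 / 2 / 14
  c3 r0c1: 28 / 4 / 28
Under OS (3×2), PE[0][1]:
  c0 r0c1: 0 / 0 / 0
  c1 r0c1: 49 / 7 / 7
  c2 r0c1: 63 / 2 / 7
  c3 r0c1: 63 / 0 / 0
Under RS (3×2), PE[0][1]:
  c0 r0c1: 0 / 0 / 0
  c1 r0c1: 46 / 46 / 2
  c2 r0c1: 63 / 63 / 7
  c3 r0c1: 0 / 0 / 0

dataflow = WS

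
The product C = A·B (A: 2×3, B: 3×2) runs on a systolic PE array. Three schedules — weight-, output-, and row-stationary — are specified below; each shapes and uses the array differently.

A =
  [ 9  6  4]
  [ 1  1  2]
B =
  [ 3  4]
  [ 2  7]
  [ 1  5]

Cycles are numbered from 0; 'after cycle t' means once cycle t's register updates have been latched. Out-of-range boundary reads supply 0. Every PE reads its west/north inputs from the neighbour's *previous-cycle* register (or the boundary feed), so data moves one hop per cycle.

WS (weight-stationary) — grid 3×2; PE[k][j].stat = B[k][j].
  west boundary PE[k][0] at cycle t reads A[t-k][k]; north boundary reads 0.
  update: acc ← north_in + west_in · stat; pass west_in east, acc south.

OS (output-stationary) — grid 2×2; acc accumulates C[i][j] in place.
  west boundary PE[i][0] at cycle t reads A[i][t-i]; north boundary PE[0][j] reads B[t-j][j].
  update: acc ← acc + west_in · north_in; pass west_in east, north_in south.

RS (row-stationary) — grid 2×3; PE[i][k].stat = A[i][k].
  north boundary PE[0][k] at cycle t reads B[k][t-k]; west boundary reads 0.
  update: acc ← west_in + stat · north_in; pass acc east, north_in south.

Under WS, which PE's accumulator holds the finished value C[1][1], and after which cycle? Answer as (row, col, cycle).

Under WS, C[1][1] lands at PE[2][1]:
  c0 r2c1: 0 / 0 / 0
  c1 r2c1: 0 / 0 / 0
  c2 r2c1: 0 / 0 / 0
  c3 r2c1: 98 / 4 / 98
  c4 r2c1: 21 / 2 / 21

(row, col, cycle) = (2, 1, 4)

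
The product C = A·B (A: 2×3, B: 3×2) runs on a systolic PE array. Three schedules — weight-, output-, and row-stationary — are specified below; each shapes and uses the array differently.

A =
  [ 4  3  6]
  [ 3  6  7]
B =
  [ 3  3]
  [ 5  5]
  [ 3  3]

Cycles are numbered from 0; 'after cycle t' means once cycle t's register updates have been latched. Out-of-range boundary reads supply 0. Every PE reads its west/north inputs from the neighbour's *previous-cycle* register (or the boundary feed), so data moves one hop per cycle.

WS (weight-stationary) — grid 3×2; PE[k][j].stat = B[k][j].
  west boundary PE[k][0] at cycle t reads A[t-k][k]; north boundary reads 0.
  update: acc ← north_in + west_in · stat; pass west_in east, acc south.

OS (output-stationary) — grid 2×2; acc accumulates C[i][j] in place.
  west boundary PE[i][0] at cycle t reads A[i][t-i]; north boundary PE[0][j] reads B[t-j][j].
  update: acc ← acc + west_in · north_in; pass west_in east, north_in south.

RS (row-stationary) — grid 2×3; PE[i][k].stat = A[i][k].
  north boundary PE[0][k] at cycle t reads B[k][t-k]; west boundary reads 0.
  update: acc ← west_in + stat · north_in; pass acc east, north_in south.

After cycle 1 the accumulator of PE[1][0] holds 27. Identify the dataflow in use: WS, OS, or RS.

dataflow = WS

WS [3×2] PE[1][0] across cycles:
  step 0 · PE1,0: acc=0; fwd→0 fwd↓0
  step 1 · PE1,0: acc=27; fwd→3 fwd↓27
OS [2×2] PE[1][0] across cycles:
  step 0 · PE1,0: acc=0; fwd→0 fwd↓0
  step 1 · PE1,0: acc=9; fwd→3 fwd↓3
RS [2×3] PE[1][0] across cycles:
  step 0 · PE1,0: acc=0; fwd→0 fwd↓0
  step 1 · PE1,0: acc=9; fwd→9 fwd↓3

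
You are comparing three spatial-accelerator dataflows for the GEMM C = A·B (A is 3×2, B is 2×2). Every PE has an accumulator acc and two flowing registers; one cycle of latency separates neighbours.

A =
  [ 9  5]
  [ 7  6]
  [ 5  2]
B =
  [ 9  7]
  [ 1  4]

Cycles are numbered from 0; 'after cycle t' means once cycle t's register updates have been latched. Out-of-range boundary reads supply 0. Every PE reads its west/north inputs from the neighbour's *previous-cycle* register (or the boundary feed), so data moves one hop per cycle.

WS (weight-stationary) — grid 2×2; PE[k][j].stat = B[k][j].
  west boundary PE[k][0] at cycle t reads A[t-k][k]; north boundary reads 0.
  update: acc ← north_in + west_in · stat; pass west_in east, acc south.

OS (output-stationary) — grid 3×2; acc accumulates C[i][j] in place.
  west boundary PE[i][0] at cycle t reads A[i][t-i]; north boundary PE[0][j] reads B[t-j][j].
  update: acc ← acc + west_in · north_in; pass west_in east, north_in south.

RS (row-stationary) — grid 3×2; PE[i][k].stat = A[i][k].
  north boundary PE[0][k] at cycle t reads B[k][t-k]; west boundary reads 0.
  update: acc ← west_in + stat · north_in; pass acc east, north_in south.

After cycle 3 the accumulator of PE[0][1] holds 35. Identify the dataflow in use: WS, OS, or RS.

dataflow = WS

Under WS (2×2), PE[0][1]:
  cycle 0: PE[0][1] → acc 0, east 0, south 0
  cycle 1: PE[0][1] → acc 63, east 9, south 63
  cycle 2: PE[0][1] → acc 49, east 7, south 49
  cycle 3: PE[0][1] → acc 35, east 5, south 35
Under OS (3×2), PE[0][1]:
  cycle 0: PE[0][1] → acc 0, east 0, south 0
  cycle 1: PE[0][1] → acc 63, east 9, south 7
  cycle 2: PE[0][1] → acc 83, east 5, south 4
  cycle 3: PE[0][1] → acc 83, east 0, south 0
Under RS (3×2), PE[0][1]:
  cycle 0: PE[0][1] → acc 0, east 0, south 0
  cycle 1: PE[0][1] → acc 86, east 86, south 1
  cycle 2: PE[0][1] → acc 83, east 83, south 4
  cycle 3: PE[0][1] → acc 0, east 0, south 0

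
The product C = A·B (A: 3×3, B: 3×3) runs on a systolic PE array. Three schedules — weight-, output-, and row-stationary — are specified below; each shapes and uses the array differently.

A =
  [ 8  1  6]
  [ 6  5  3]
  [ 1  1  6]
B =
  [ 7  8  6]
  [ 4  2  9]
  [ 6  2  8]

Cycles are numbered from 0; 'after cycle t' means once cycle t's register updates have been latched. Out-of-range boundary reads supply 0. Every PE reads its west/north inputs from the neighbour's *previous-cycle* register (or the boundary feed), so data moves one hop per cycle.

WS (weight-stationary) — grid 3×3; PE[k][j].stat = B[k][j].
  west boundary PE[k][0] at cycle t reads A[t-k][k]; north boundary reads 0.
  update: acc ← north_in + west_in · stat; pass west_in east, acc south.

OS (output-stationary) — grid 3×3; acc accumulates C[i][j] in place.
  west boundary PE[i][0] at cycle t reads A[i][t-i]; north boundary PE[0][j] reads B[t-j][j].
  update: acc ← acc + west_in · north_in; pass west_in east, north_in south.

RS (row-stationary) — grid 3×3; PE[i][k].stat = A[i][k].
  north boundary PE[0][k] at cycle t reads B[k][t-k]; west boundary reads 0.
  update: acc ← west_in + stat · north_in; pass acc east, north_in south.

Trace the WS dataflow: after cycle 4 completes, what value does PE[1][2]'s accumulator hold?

Tracing WS — 3×3 array, target PE[1][2]:
  after 0 — PE[0][2] acc=0, pass-E 0, pass-S 0
  after 0 — PE[1][1] acc=0, pass-E 0, pass-S 0
  after 0 — PE[1][2] acc=0, pass-E 0, pass-S 0
  after 1 — PE[0][2] acc=0, pass-E 0, pass-S 0
  after 1 — PE[1][1] acc=0, pass-E 0, pass-S 0
  after 1 — PE[1][2] acc=0, pass-E 0, pass-S 0
  after 2 — PE[0][2] acc=48, pass-E 8, pass-S 48
  after 2 — PE[1][1] acc=66, pass-E 1, pass-S 66
  after 2 — PE[1][2] acc=0, pass-E 0, pass-S 0
  after 3 — PE[0][2] acc=36, pass-E 6, pass-S 36
  after 3 — PE[1][1] acc=58, pass-E 5, pass-S 58
  after 3 — PE[1][2] acc=57, pass-E 1, pass-S 57
  after 4 — PE[0][2] acc=6, pass-E 1, pass-S 6
  after 4 — PE[1][1] acc=10, pass-E 1, pass-S 10
  after 4 — PE[1][2] acc=81, pass-E 5, pass-S 81

PE[1][2].acc = 81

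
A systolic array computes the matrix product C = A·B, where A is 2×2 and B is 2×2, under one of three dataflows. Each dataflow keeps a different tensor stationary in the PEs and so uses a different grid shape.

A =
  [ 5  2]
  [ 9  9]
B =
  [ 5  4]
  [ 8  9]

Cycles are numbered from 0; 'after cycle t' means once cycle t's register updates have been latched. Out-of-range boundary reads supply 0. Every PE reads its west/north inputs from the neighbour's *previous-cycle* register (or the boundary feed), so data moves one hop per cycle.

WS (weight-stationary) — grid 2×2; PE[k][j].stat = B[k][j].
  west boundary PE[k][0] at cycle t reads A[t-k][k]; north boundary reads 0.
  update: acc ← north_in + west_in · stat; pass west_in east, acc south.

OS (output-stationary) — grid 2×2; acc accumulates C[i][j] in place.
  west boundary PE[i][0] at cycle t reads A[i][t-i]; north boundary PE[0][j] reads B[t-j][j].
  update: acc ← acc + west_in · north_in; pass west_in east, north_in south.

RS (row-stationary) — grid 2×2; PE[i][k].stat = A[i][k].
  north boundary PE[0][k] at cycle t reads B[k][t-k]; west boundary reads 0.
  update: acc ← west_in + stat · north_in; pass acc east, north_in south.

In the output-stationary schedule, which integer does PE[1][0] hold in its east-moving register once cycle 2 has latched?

register = 9

OS on a 2×2 grid — tracing PE[1][0] and its feeders:
  0: (0,0).acc=25  regs=<5,5>
  0: (1,0).acc=0  regs=<0,0>
  1: (0,0).acc=41  regs=<2,8>
  1: (1,0).acc=45  regs=<9,5>
  2: (0,0).acc=41  regs=<0,0>
  2: (1,0).acc=117  regs=<9,8>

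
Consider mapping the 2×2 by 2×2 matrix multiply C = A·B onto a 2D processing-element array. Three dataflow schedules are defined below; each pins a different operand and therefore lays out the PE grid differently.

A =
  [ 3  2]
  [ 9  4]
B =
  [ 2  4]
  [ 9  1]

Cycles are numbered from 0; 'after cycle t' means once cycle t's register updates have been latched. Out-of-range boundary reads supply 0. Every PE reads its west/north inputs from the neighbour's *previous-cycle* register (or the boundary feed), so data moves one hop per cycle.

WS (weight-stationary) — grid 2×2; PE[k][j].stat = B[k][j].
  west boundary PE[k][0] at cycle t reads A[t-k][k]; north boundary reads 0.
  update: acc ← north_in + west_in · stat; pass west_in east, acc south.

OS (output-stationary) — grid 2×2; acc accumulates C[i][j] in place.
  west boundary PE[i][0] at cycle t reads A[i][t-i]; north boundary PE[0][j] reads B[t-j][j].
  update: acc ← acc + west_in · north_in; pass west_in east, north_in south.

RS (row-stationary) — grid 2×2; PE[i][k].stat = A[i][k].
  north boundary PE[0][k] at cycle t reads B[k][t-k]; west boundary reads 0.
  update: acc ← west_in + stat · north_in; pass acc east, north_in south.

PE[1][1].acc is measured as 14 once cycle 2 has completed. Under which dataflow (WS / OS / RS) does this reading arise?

Under WS (2×2), PE[1][1]:
  t=0 PE[1][1]: acc=0 h=0 v=0
  t=1 PE[1][1]: acc=0 h=0 v=0
  t=2 PE[1][1]: acc=14 h=2 v=14
Under OS (2×2), PE[1][1]:
  t=0 PE[1][1]: acc=0 h=0 v=0
  t=1 PE[1][1]: acc=0 h=0 v=0
  t=2 PE[1][1]: acc=36 h=9 v=4
Under RS (2×2), PE[1][1]:
  t=0 PE[1][1]: acc=0 h=0 v=0
  t=1 PE[1][1]: acc=0 h=0 v=0
  t=2 PE[1][1]: acc=54 h=54 v=9

dataflow = WS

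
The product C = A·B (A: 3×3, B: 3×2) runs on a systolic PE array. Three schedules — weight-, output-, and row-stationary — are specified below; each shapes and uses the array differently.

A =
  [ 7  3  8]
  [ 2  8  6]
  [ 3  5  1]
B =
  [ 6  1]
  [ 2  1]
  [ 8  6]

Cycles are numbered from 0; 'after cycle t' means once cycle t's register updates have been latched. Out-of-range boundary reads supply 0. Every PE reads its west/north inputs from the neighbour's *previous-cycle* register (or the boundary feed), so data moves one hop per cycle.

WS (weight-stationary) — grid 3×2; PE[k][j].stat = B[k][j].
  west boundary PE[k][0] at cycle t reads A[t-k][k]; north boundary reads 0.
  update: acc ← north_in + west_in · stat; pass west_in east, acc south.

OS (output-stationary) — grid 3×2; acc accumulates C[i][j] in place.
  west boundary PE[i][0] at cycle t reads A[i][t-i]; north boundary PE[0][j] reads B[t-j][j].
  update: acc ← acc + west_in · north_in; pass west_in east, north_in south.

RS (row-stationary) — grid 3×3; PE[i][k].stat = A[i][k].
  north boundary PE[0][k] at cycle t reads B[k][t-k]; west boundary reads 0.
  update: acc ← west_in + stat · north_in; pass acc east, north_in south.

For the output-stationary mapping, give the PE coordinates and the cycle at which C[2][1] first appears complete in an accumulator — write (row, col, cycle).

(row, col, cycle) = (2, 1, 5)

OS: C[2][1] accumulates in PE[2][1]:
  step 0 · PE2,1: acc=0; fwd→0 fwd↓0
  step 1 · PE2,1: acc=0; fwd→0 fwd↓0
  step 2 · PE2,1: acc=0; fwd→0 fwd↓0
  step 3 · PE2,1: acc=3; fwd→3 fwd↓1
  step 4 · PE2,1: acc=8; fwd→5 fwd↓1
  step 5 · PE2,1: acc=14; fwd→1 fwd↓6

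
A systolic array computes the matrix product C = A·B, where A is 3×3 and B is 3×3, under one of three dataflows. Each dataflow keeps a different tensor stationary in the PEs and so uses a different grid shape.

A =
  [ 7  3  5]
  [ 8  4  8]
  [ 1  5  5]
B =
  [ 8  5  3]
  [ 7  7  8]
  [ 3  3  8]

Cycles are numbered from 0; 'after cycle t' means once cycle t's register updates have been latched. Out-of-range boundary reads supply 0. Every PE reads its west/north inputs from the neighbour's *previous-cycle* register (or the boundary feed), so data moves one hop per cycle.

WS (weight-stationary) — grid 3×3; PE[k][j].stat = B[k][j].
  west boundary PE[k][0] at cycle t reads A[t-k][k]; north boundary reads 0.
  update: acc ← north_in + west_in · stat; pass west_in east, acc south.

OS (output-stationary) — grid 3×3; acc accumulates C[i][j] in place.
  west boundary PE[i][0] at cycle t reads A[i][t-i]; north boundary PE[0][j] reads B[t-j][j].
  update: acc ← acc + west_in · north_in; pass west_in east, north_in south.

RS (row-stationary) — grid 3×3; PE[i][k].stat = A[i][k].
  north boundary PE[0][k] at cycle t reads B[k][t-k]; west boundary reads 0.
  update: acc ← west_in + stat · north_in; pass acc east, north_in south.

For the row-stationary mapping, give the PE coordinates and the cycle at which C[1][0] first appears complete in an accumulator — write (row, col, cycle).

(row, col, cycle) = (1, 2, 3)

Under RS, C[1][0] lands at PE[1][2]:
  cycle 0: PE[1][2] → acc 0, east 0, south 0
  cycle 1: PE[1][2] → acc 0, east 0, south 0
  cycle 2: PE[1][2] → acc 0, east 0, south 0
  cycle 3: PE[1][2] → acc 116, east 116, south 3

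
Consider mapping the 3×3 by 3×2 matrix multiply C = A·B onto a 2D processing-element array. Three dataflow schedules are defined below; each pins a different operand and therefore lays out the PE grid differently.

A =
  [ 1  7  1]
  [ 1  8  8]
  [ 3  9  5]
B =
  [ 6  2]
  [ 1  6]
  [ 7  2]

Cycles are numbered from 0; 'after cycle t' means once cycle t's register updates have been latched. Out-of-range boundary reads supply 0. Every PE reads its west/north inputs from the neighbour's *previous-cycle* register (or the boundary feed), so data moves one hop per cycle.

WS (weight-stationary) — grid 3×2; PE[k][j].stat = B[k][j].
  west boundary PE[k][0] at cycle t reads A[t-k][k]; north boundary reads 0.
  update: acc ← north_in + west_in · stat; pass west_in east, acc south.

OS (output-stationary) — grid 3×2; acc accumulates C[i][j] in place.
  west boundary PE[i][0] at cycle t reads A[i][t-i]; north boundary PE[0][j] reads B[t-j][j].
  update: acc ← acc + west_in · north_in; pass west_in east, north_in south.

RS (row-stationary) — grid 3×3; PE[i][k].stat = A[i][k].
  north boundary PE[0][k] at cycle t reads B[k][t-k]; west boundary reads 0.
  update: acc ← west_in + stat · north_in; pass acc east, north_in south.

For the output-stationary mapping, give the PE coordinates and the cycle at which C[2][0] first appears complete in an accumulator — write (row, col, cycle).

OS: C[2][0] accumulates in PE[2][0]:
  after 0 — PE[2][0] acc=0, pass-E 0, pass-S 0
  after 1 — PE[2][0] acc=0, pass-E 0, pass-S 0
  after 2 — PE[2][0] acc=18, pass-E 3, pass-S 6
  after 3 — PE[2][0] acc=27, pass-E 9, pass-S 1
  after 4 — PE[2][0] acc=62, pass-E 5, pass-S 7

(row, col, cycle) = (2, 0, 4)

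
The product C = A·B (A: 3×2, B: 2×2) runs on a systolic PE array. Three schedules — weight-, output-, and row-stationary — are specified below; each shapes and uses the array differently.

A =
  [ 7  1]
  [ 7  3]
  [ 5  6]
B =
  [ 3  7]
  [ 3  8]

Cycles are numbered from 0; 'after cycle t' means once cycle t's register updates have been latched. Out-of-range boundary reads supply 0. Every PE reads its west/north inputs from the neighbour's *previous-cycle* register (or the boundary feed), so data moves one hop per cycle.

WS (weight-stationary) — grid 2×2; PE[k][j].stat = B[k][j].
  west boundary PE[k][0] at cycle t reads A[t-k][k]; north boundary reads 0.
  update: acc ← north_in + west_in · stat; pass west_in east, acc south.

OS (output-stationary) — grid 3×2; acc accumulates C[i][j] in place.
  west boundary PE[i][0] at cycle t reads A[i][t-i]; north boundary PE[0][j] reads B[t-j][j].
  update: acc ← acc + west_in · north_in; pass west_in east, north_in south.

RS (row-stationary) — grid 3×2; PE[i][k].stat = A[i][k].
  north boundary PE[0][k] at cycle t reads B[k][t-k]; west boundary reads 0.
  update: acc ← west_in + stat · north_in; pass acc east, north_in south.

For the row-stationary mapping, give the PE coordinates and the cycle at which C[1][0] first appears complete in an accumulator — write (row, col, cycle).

(row, col, cycle) = (1, 1, 2)

Under RS, C[1][0] lands at PE[1][1]:
  @0  [1,1]  acc 0  |  →0  ↓0
  @1  [1,1]  acc 0  |  →0  ↓0
  @2  [1,1]  acc 30  |  →30  ↓3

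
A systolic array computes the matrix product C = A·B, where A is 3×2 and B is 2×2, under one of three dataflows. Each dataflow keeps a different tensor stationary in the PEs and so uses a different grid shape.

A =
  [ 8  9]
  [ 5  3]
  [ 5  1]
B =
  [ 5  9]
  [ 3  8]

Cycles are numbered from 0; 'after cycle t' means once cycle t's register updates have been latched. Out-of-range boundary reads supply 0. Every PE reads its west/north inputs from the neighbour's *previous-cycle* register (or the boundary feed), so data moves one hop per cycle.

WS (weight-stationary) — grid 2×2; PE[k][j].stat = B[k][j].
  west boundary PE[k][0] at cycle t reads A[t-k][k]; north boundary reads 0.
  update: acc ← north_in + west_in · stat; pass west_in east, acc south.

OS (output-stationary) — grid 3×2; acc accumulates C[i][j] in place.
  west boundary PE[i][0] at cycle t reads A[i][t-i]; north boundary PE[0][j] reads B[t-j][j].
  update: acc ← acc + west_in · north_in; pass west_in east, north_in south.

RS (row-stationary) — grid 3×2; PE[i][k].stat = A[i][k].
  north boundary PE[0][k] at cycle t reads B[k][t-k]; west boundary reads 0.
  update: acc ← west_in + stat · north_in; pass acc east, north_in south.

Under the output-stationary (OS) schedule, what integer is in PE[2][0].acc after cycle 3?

PE[2][0].acc = 28

OS 3×2: PE[2][0] cycle-by-cycle (with neighbour feeds):
  after 0 — PE[1][0] acc=0, pass-E 0, pass-S 0
  after 0 — PE[2][0] acc=0, pass-E 0, pass-S 0
  after 1 — PE[1][0] acc=25, pass-E 5, pass-S 5
  after 1 — PE[2][0] acc=0, pass-E 0, pass-S 0
  after 2 — PE[1][0] acc=34, pass-E 3, pass-S 3
  after 2 — PE[2][0] acc=25, pass-E 5, pass-S 5
  after 3 — PE[1][0] acc=34, pass-E 0, pass-S 0
  after 3 — PE[2][0] acc=28, pass-E 1, pass-S 3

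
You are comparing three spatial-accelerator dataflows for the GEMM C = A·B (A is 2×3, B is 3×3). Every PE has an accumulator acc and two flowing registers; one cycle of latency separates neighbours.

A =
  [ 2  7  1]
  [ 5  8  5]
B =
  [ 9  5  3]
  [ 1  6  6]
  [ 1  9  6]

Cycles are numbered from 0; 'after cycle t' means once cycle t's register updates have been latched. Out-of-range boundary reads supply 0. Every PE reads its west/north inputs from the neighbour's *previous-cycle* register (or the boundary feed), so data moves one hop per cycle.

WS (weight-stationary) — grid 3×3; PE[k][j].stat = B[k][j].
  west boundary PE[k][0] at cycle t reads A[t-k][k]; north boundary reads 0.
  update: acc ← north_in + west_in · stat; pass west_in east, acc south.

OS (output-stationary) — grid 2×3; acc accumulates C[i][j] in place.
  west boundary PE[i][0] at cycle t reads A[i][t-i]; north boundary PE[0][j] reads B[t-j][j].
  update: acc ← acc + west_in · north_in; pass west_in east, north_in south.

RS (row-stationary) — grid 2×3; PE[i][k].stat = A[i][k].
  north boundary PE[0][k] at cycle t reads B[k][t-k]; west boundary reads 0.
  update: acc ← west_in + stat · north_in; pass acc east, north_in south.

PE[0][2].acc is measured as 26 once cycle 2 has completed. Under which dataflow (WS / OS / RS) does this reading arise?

Under WS (3×3), PE[0][2]:
  0: (0,2).acc=0  regs=<0,0>
  1: (0,2).acc=0  regs=<0,0>
  2: (0,2).acc=6  regs=<2,6>
Under OS (2×3), PE[0][2]:
  0: (0,2).acc=0  regs=<0,0>
  1: (0,2).acc=0  regs=<0,0>
  2: (0,2).acc=6  regs=<2,3>
Under RS (2×3), PE[0][2]:
  0: (0,2).acc=0  regs=<0,0>
  1: (0,2).acc=0  regs=<0,0>
  2: (0,2).acc=26  regs=<26,1>

dataflow = RS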